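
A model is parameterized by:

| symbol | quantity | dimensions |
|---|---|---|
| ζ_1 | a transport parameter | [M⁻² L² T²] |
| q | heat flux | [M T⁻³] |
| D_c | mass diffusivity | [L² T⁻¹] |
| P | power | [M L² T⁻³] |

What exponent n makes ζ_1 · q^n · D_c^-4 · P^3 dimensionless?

Balance the M exponent: (1)·n from q, plus (-2) − 4·(0) + 3·(1) = 1 from the rest, must sum to zero.
n + 1 = 0, so n = -1.

-1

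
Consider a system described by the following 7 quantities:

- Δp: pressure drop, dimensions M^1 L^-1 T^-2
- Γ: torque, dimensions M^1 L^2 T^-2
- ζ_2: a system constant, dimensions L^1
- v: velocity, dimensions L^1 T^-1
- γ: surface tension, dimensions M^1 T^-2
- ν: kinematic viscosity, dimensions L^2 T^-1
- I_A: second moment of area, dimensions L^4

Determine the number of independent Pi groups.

4

There are 7 variables and 3 base dimensions (M, L, T).
The dimension matrix has rank 3.
Independent dimensionless groups: 7 − 3 = 4.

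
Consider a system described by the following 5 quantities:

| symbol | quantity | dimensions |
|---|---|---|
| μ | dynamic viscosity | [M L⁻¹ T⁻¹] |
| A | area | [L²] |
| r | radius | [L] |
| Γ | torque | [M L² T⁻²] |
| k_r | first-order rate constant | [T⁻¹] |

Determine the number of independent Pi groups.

There are 5 variables and 3 base dimensions (M, L, T).
The dimension matrix has rank 3.
Independent dimensionless groups: 5 − 3 = 2.

2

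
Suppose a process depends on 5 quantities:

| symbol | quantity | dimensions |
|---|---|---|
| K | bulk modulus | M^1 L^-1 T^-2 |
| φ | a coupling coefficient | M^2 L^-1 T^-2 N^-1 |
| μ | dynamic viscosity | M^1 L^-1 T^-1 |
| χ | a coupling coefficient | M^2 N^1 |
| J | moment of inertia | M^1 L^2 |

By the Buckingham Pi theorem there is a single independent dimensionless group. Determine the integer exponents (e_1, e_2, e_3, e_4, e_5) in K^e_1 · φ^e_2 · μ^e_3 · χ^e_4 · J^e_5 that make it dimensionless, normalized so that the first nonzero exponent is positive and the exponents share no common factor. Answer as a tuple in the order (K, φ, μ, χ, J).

M: e_1·(1) + e_2·(2) + e_3·(1) + e_4·(2) + e_5·(1) = 0
L: e_1·(-1) + e_2·(-1) + e_3·(-1) + e_4·(0) + e_5·(2) = 0
T: e_1·(-2) + e_2·(-2) + e_3·(-1) + e_4·(0) + e_5·(0) = 0
N: e_1·(0) + e_2·(-1) + e_3·(0) + e_4·(1) + e_5·(0) = 0
Solving this homogeneous linear system for the smallest-integer solution (first nonzero entry positive) gives (1, 1, -4, 1, -1).

(1, 1, -4, 1, -1)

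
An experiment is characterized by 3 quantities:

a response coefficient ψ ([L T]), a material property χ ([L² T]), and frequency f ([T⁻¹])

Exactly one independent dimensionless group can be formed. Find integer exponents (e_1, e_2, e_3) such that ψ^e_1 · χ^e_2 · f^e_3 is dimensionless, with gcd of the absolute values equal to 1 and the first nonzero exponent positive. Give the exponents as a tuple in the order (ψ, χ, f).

(2, -1, 1)

L: e_1·(1) + e_2·(2) + e_3·(0) = 0
T: e_1·(1) + e_2·(1) + e_3·(-1) = 0
Solving this homogeneous linear system for the smallest-integer solution (first nonzero entry positive) gives (2, -1, 1).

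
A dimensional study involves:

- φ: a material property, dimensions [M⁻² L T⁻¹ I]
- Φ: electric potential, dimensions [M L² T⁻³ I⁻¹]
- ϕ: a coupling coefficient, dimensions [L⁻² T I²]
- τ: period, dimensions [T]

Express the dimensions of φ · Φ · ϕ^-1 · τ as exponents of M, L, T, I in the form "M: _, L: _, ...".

M: -1, L: 5, T: -4, I: -2

Collect each base-dimension exponent across the product:
  M: (-2) + (1) − (0) + (0) = -1
  L: (1) + (2) − (-2) + (0) = 5
  T: (-1) + (-3) − (1) + (1) = -4
  I: (1) + (-1) − (2) + (0) = -2
So the dimensions are [M⁻¹ L⁵ T⁻⁴ I⁻²].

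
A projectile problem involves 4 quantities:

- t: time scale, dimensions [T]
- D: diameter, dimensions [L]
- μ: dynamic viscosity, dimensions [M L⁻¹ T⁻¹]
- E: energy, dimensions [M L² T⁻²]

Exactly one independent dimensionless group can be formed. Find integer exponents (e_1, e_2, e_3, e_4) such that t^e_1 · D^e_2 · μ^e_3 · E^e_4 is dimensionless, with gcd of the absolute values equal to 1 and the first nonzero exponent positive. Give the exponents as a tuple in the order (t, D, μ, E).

M: e_1·(0) + e_2·(0) + e_3·(1) + e_4·(1) = 0
L: e_1·(0) + e_2·(1) + e_3·(-1) + e_4·(2) = 0
T: e_1·(1) + e_2·(0) + e_3·(-1) + e_4·(-2) = 0
Solving this homogeneous linear system for the smallest-integer solution (first nonzero entry positive) gives (1, -3, -1, 1).

(1, -3, -1, 1)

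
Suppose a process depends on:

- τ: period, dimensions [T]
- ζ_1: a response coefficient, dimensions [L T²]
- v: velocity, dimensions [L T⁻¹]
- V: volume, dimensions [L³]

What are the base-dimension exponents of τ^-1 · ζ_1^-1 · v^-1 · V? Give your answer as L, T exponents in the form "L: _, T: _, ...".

Collect each base-dimension exponent across the product:
  L: −(0) − (1) − (1) + (3) = 1
  T: −(1) − (2) − (-1) + (0) = -2
So the dimensions are [L T⁻²].

L: 1, T: -2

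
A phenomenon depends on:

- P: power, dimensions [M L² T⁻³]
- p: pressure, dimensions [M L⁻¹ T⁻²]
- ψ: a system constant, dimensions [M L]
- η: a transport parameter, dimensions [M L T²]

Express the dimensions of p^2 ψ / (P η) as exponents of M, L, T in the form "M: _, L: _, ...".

Collect each base-dimension exponent across the product:
  M: −(1) + 2·(1) + (1) − (1) = 1
  L: −(2) + 2·(-1) + (1) − (1) = -4
  T: −(-3) + 2·(-2) + (0) − (2) = -3
So the dimensions are [M L⁻⁴ T⁻³].

M: 1, L: -4, T: -3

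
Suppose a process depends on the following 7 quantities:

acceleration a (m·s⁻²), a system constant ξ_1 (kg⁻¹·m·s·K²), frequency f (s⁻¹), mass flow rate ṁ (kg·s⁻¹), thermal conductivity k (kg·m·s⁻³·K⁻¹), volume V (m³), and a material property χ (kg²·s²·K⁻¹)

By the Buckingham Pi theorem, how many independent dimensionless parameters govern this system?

There are 7 variables and 4 base dimensions (M, L, T, Θ).
The dimension matrix has rank 4.
Independent dimensionless groups: 7 − 4 = 3.

3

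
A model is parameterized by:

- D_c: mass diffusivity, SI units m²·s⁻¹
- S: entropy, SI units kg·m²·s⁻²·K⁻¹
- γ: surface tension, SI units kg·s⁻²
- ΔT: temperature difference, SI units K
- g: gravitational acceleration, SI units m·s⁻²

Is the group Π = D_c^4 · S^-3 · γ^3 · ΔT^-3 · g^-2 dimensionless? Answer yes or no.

Sum the exponent of each base dimension across the product:
  M: 4·[D_c]_M − 3·[S]_M + 3·[γ]_M − 3·[ΔT]_M − 2·[g]_M = 4·(0) − 3·(1) + 3·(1) − 3·(0) − 2·(0) = 0
  L: 4·[D_c]_L − 3·[S]_L + 3·[γ]_L − 3·[ΔT]_L − 2·[g]_L = 4·(2) − 3·(2) + 3·(0) − 3·(0) − 2·(1) = 0
  T: 4·[D_c]_T − 3·[S]_T + 3·[γ]_T − 3·[ΔT]_T − 2·[g]_T = 4·(-1) − 3·(-2) + 3·(-2) − 3·(0) − 2·(-2) = 0
  Θ: 4·[D_c]_Θ − 3·[S]_Θ + 3·[γ]_Θ − 3·[ΔT]_Θ − 2·[g]_Θ = 4·(0) − 3·(-1) + 3·(0) − 3·(1) − 2·(0) = 0
All base exponents vanish — dimensionless.

yes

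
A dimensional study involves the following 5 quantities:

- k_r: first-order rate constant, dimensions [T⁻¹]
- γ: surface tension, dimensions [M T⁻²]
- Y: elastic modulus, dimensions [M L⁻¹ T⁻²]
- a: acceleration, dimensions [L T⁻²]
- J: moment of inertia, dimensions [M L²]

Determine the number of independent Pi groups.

2

There are 5 variables and 3 base dimensions (M, L, T).
The dimension matrix has rank 3.
Independent dimensionless groups: 5 − 3 = 2.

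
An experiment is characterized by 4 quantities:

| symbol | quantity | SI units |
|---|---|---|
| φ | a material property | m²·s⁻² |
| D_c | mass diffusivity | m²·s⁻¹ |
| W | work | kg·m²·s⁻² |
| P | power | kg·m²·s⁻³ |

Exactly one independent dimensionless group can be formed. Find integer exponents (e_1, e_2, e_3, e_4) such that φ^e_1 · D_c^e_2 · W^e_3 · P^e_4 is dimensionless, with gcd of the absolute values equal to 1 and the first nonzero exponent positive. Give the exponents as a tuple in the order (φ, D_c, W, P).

M: e_1·(0) + e_2·(0) + e_3·(1) + e_4·(1) = 0
L: e_1·(2) + e_2·(2) + e_3·(2) + e_4·(2) = 0
T: e_1·(-2) + e_2·(-1) + e_3·(-2) + e_4·(-3) = 0
Solving this homogeneous linear system for the smallest-integer solution (first nonzero entry positive) gives (1, -1, 1, -1).

(1, -1, 1, -1)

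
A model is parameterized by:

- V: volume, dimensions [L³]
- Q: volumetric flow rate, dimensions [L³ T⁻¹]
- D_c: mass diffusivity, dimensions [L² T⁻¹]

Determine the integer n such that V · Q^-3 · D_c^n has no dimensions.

3

Balance the L exponent: (2)·n from D_c, plus (3) − 3·(3) = -6 from the rest, must sum to zero.
2n − 6 = 0, so n = 3.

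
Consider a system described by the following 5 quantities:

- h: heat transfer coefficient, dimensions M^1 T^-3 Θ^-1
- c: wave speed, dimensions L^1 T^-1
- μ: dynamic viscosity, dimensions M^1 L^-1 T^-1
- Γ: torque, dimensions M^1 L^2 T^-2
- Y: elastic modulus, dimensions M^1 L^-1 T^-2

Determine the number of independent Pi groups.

There are 5 variables and 4 base dimensions (M, L, T, Θ).
The dimension matrix has rank 4.
Independent dimensionless groups: 5 − 4 = 1.

1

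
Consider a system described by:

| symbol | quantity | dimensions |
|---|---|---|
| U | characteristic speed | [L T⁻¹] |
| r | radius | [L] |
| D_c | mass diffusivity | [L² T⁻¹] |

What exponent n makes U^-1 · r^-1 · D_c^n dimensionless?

Balance the L exponent: (2)·n from D_c, plus −(1) − (1) = -2 from the rest, must sum to zero.
2n − 2 = 0, so n = 1.

1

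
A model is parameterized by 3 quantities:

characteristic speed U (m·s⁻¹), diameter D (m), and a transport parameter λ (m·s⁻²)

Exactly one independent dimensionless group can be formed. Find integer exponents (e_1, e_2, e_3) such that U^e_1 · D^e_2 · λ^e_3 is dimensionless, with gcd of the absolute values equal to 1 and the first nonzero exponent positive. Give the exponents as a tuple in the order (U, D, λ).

(2, -1, -1)

L: e_1·(1) + e_2·(1) + e_3·(1) = 0
T: e_1·(-1) + e_2·(0) + e_3·(-2) = 0
Solving this homogeneous linear system for the smallest-integer solution (first nonzero entry positive) gives (2, -1, -1).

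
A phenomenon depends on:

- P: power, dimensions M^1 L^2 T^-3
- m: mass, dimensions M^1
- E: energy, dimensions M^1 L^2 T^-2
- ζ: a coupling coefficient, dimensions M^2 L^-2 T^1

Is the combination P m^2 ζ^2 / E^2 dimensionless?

no

Sum the exponent of each base dimension across the product:
  M: [P]_M + 2·[m]_M − 2·[E]_M + 2·[ζ]_M = (1) + 2·(1) − 2·(1) + 2·(2) = 5
  L: [P]_L + 2·[m]_L − 2·[E]_L + 2·[ζ]_L = (2) + 2·(0) − 2·(2) + 2·(-2) = -6
  T: [P]_T + 2·[m]_T − 2·[E]_T + 2·[ζ]_T = (-3) + 2·(0) − 2·(-2) + 2·(1) = 3
Net dimensions [M⁵ L⁻⁶ T³] ≠ [1] — not dimensionless.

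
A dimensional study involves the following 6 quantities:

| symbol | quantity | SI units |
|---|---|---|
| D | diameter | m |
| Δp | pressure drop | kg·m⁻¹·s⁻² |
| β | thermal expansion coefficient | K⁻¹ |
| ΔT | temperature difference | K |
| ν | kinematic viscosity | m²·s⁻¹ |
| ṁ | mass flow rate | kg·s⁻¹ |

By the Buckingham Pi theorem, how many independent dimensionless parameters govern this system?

There are 6 variables and 4 base dimensions (M, L, T, Θ).
The dimension matrix has rank 4.
Independent dimensionless groups: 6 − 4 = 2.

2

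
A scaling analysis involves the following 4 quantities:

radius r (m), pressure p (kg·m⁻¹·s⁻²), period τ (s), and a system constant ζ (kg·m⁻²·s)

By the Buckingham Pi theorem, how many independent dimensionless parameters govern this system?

There are 4 variables and 3 base dimensions (M, L, T).
The dimension matrix has rank 3.
Independent dimensionless groups: 4 − 3 = 1.

1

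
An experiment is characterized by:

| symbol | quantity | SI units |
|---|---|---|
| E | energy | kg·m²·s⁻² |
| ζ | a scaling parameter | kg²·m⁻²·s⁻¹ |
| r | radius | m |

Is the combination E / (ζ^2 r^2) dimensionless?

Sum the exponent of each base dimension across the product:
  M: [E]_M − 2·[ζ]_M − 2·[r]_M = (1) − 2·(2) − 2·(0) = -3
  L: [E]_L − 2·[ζ]_L − 2·[r]_L = (2) − 2·(-2) − 2·(1) = 4
  T: [E]_T − 2·[ζ]_T − 2·[r]_T = (-2) − 2·(-1) − 2·(0) = 0
Net dimensions [M⁻³ L⁴] ≠ [1] — not dimensionless.

no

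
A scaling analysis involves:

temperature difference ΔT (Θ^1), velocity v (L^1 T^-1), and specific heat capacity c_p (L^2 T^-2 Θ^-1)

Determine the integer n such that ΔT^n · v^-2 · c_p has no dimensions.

Balance the Θ exponent: (1)·n from ΔT, plus −2·(0) + (-1) = -1 from the rest, must sum to zero.
n − 1 = 0, so n = 1.

1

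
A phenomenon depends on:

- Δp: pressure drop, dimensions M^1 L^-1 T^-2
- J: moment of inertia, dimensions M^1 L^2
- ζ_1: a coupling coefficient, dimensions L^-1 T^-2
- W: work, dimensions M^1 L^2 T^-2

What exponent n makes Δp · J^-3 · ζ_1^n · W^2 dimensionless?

-3

Balance the L exponent: (-1)·n from ζ_1, plus (-1) − 3·(2) + 2·(2) = -3 from the rest, must sum to zero.
−n − 3 = 0, so n = -3.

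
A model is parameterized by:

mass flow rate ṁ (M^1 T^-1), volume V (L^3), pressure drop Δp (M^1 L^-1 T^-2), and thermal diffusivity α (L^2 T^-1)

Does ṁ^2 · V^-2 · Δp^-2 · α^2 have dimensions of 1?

Sum the exponent of each base dimension across the product:
  M: 2·[ṁ]_M − 2·[V]_M − 2·[Δp]_M + 2·[α]_M = 2·(1) − 2·(0) − 2·(1) + 2·(0) = 0
  L: 2·[ṁ]_L − 2·[V]_L − 2·[Δp]_L + 2·[α]_L = 2·(0) − 2·(3) − 2·(-1) + 2·(2) = 0
  T: 2·[ṁ]_T − 2·[V]_T − 2·[Δp]_T + 2·[α]_T = 2·(-1) − 2·(0) − 2·(-2) + 2·(-1) = 0
All base exponents vanish — dimensionless.

yes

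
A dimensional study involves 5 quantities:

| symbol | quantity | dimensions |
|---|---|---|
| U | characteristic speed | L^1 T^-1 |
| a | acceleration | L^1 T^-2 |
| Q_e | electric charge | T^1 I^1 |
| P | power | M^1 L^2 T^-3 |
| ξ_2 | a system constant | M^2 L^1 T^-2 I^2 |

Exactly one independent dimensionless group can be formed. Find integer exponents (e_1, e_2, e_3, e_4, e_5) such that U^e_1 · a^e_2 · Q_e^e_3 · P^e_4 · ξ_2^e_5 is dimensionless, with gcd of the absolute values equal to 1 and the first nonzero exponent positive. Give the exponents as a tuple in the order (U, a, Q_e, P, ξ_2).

M: e_1·(0) + e_2·(0) + e_3·(0) + e_4·(1) + e_5·(2) = 0
L: e_1·(1) + e_2·(1) + e_3·(0) + e_4·(2) + e_5·(1) = 0
T: e_1·(-1) + e_2·(-2) + e_3·(1) + e_4·(-3) + e_5·(-2) = 0
I: e_1·(0) + e_2·(0) + e_3·(1) + e_4·(0) + e_5·(2) = 0
Solving this homogeneous linear system for the smallest-integer solution (first nonzero entry positive) gives (4, -1, -2, -2, 1).

(4, -1, -2, -2, 1)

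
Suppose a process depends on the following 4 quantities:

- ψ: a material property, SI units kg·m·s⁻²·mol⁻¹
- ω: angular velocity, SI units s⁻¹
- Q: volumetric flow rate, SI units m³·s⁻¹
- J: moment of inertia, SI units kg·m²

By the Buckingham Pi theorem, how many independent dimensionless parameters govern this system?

0

There are 4 variables and 4 base dimensions (M, L, T, N).
The dimension matrix has rank 4.
Independent dimensionless groups: 4 − 4 = 0.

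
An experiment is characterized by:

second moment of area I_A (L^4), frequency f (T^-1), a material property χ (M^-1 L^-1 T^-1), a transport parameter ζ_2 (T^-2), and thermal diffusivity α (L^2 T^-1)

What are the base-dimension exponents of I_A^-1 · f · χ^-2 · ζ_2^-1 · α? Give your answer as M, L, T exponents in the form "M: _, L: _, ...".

M: 2, L: 0, T: 2

Collect each base-dimension exponent across the product:
  M: −(0) + (0) − 2·(-1) − (0) + (0) = 2
  L: −(4) + (0) − 2·(-1) − (0) + (2) = 0
  T: −(0) + (-1) − 2·(-1) − (-2) + (-1) = 2
So the dimensions are [M² T²].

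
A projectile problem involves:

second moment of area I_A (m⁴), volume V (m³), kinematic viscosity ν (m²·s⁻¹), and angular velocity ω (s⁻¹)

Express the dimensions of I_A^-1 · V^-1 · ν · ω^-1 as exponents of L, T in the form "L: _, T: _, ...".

Collect each base-dimension exponent across the product:
  L: −(4) − (3) + (2) − (0) = -5
  T: −(0) − (0) + (-1) − (-1) = 0
So the dimensions are [L⁻⁵].

L: -5, T: 0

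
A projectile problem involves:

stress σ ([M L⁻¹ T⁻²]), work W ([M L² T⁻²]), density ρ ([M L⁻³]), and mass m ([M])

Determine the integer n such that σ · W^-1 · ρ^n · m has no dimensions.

Balance the M exponent: (1)·n from ρ, plus (1) − (1) + (1) = 1 from the rest, must sum to zero.
n + 1 = 0, so n = -1.

-1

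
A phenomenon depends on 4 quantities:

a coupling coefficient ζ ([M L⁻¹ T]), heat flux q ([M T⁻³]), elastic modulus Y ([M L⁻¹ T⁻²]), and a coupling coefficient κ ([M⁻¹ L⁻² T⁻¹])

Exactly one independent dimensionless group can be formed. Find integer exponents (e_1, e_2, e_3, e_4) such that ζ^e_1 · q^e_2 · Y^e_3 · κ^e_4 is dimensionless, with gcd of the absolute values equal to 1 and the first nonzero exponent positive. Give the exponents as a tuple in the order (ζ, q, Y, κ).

M: e_1·(1) + e_2·(1) + e_3·(1) + e_4·(-1) = 0
L: e_1·(-1) + e_2·(0) + e_3·(-1) + e_4·(-2) = 0
T: e_1·(1) + e_2·(-3) + e_3·(-2) + e_4·(-1) = 0
Solving this homogeneous linear system for the smallest-integer solution (first nonzero entry positive) gives (2, 3, -4, 1).

(2, 3, -4, 1)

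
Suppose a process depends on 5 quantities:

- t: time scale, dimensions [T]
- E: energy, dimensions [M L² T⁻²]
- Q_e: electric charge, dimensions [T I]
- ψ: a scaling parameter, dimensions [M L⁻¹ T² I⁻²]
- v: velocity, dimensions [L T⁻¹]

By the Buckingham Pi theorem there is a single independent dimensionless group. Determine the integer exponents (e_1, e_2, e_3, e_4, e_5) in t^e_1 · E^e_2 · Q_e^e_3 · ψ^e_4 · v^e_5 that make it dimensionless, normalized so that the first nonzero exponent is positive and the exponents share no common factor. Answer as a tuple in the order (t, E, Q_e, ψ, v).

(3, 1, -2, -1, -3)

M: e_1·(0) + e_2·(1) + e_3·(0) + e_4·(1) + e_5·(0) = 0
L: e_1·(0) + e_2·(2) + e_3·(0) + e_4·(-1) + e_5·(1) = 0
T: e_1·(1) + e_2·(-2) + e_3·(1) + e_4·(2) + e_5·(-1) = 0
I: e_1·(0) + e_2·(0) + e_3·(1) + e_4·(-2) + e_5·(0) = 0
Solving this homogeneous linear system for the smallest-integer solution (first nonzero entry positive) gives (3, 1, -2, -1, -3).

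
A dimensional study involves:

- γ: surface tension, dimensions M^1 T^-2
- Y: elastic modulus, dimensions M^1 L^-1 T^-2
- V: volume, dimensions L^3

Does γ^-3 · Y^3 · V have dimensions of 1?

yes

Sum the exponent of each base dimension across the product:
  M: −3·[γ]_M + 3·[Y]_M + [V]_M = −3·(1) + 3·(1) + (0) = 0
  L: −3·[γ]_L + 3·[Y]_L + [V]_L = −3·(0) + 3·(-1) + (3) = 0
  T: −3·[γ]_T + 3·[Y]_T + [V]_T = −3·(-2) + 3·(-2) + (0) = 0
  I: −3·[γ]_I + 3·[Y]_I + [V]_I = −3·(0) + 3·(0) + (0) = 0
All base exponents vanish — dimensionless.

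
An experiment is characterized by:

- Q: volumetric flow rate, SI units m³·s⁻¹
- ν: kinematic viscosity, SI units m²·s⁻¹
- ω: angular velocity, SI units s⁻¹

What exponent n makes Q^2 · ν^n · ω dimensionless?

Balance the L exponent: (2)·n from ν, plus 2·(3) + (0) = 6 from the rest, must sum to zero.
2n + 6 = 0, so n = -3.

-3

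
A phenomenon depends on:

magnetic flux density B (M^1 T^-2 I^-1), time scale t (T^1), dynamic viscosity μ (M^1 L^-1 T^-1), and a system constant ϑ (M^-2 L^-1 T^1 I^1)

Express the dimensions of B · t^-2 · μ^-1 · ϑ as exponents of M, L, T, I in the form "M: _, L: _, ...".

Collect each base-dimension exponent across the product:
  M: (1) − 2·(0) − (1) + (-2) = -2
  L: (0) − 2·(0) − (-1) + (-1) = 0
  T: (-2) − 2·(1) − (-1) + (1) = -2
  I: (-1) − 2·(0) − (0) + (1) = 0
So the dimensions are [M⁻² T⁻²].

M: -2, L: 0, T: -2, I: 0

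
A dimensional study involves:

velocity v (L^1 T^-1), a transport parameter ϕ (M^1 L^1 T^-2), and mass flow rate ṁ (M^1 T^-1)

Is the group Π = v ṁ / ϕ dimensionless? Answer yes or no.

Sum the exponent of each base dimension across the product:
  M: [v]_M − [ϕ]_M + [ṁ]_M = (0) − (1) + (1) = 0
  L: [v]_L − [ϕ]_L + [ṁ]_L = (1) − (1) + (0) = 0
  T: [v]_T − [ϕ]_T + [ṁ]_T = (-1) − (-2) + (-1) = 0
All base exponents vanish — dimensionless.

yes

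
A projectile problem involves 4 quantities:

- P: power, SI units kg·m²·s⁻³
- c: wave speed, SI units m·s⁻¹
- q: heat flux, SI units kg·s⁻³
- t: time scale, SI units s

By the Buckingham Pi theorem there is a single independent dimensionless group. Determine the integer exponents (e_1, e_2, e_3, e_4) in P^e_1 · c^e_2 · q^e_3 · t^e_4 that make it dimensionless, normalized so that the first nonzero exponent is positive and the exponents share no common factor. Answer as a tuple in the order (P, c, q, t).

M: e_1·(1) + e_2·(0) + e_3·(1) + e_4·(0) = 0
L: e_1·(2) + e_2·(1) + e_3·(0) + e_4·(0) = 0
T: e_1·(-3) + e_2·(-1) + e_3·(-3) + e_4·(1) = 0
Solving this homogeneous linear system for the smallest-integer solution (first nonzero entry positive) gives (1, -2, -1, -2).

(1, -2, -1, -2)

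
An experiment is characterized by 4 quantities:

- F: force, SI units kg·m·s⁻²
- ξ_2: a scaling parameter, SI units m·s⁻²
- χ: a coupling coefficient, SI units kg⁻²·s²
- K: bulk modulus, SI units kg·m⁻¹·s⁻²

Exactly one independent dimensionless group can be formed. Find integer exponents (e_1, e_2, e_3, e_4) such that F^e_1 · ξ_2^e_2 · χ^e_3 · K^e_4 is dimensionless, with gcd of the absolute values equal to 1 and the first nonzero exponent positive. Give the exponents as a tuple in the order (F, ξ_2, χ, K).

M: e_1·(1) + e_2·(0) + e_3·(-2) + e_4·(1) = 0
L: e_1·(1) + e_2·(1) + e_3·(0) + e_4·(-1) = 0
T: e_1·(-2) + e_2·(-2) + e_3·(2) + e_4·(-2) = 0
Solving this homogeneous linear system for the smallest-integer solution (first nonzero entry positive) gives (3, -2, 2, 1).

(3, -2, 2, 1)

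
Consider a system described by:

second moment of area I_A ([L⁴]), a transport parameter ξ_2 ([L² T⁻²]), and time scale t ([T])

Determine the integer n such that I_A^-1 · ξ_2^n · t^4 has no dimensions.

Balance the L exponent: (2)·n from ξ_2, plus −(4) + 4·(0) = -4 from the rest, must sum to zero.
2n − 4 = 0, so n = 2.

2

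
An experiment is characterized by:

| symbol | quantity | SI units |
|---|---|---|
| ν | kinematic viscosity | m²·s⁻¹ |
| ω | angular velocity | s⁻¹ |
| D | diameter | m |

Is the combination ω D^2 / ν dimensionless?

yes

Sum the exponent of each base dimension across the product:
  M: −[ν]_M + [ω]_M + 2·[D]_M = −(0) + (0) + 2·(0) = 0
  L: −[ν]_L + [ω]_L + 2·[D]_L = −(2) + (0) + 2·(1) = 0
  T: −[ν]_T + [ω]_T + 2·[D]_T = −(-1) + (-1) + 2·(0) = 0
All base exponents vanish — dimensionless.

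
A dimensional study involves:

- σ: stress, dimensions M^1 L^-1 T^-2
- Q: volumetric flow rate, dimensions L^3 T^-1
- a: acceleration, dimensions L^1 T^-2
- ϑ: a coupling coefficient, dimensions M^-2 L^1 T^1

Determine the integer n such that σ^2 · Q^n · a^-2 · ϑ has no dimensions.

1

Balance the L exponent: (3)·n from Q, plus 2·(-1) − 2·(1) + (1) = -3 from the rest, must sum to zero.
3n − 3 = 0, so n = 1.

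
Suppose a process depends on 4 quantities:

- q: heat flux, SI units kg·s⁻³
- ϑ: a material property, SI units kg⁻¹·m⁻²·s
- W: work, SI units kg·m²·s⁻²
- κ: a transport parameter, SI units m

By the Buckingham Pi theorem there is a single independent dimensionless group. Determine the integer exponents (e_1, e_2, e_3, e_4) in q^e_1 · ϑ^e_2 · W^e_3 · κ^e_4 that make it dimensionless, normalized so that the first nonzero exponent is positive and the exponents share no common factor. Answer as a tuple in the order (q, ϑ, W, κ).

M: e_1·(1) + e_2·(-1) + e_3·(1) + e_4·(0) = 0
L: e_1·(0) + e_2·(-2) + e_3·(2) + e_4·(1) = 0
T: e_1·(-3) + e_2·(1) + e_3·(-2) + e_4·(0) = 0
Solving this homogeneous linear system for the smallest-integer solution (first nonzero entry positive) gives (1, -1, -2, 2).

(1, -1, -2, 2)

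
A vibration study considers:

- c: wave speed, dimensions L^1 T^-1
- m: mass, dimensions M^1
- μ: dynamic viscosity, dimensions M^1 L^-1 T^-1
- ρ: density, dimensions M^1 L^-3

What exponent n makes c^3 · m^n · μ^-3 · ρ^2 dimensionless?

1

Balance the M exponent: (1)·n from m, plus 3·(0) − 3·(1) + 2·(1) = -1 from the rest, must sum to zero.
n − 1 = 0, so n = 1.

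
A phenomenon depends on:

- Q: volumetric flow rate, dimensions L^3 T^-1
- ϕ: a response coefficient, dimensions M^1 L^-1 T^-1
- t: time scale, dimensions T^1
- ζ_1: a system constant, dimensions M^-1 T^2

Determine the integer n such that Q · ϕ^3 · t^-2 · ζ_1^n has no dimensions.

3

Balance the M exponent: (-1)·n from ζ_1, plus (0) + 3·(1) − 2·(0) = 3 from the rest, must sum to zero.
−n + 3 = 0, so n = 3.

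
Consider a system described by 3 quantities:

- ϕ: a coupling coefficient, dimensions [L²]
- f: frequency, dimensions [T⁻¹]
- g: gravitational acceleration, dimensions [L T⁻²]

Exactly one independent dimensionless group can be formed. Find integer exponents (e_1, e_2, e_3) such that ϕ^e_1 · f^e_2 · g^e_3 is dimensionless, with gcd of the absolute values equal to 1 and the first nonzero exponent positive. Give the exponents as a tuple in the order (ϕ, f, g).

(1, 4, -2)

L: e_1·(2) + e_2·(0) + e_3·(1) = 0
T: e_1·(0) + e_2·(-1) + e_3·(-2) = 0
Solving this homogeneous linear system for the smallest-integer solution (first nonzero entry positive) gives (1, 4, -2).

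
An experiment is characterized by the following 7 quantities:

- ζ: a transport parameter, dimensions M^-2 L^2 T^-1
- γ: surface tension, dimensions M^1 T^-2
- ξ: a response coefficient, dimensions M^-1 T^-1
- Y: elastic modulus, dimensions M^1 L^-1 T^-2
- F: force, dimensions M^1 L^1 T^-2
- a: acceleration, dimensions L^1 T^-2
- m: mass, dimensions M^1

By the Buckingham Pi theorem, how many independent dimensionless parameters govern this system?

4

There are 7 variables and 3 base dimensions (M, L, T).
The dimension matrix has rank 3.
Independent dimensionless groups: 7 − 3 = 4.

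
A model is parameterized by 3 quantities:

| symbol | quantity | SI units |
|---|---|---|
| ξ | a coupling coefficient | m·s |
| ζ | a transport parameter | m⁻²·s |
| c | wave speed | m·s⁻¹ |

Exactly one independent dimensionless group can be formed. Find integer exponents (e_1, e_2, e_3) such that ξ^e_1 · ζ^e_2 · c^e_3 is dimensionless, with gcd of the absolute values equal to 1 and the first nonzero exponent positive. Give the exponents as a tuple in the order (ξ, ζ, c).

L: e_1·(1) + e_2·(-2) + e_3·(1) = 0
T: e_1·(1) + e_2·(1) + e_3·(-1) = 0
Solving this homogeneous linear system for the smallest-integer solution (first nonzero entry positive) gives (1, 2, 3).

(1, 2, 3)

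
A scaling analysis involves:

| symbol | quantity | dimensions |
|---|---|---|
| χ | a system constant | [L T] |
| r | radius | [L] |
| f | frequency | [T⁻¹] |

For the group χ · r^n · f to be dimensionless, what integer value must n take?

Balance the L exponent: (1)·n from r, plus (1) + (0) = 1 from the rest, must sum to zero.
n + 1 = 0, so n = -1.

-1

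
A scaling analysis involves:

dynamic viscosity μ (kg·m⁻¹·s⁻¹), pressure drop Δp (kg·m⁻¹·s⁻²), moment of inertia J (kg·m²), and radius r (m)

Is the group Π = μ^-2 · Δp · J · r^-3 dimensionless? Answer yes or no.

yes

Sum the exponent of each base dimension across the product:
  M: −2·[μ]_M + [Δp]_M + [J]_M − 3·[r]_M = −2·(1) + (1) + (1) − 3·(0) = 0
  L: −2·[μ]_L + [Δp]_L + [J]_L − 3·[r]_L = −2·(-1) + (-1) + (2) − 3·(1) = 0
  T: −2·[μ]_T + [Δp]_T + [J]_T − 3·[r]_T = −2·(-1) + (-2) + (0) − 3·(0) = 0
All base exponents vanish — dimensionless.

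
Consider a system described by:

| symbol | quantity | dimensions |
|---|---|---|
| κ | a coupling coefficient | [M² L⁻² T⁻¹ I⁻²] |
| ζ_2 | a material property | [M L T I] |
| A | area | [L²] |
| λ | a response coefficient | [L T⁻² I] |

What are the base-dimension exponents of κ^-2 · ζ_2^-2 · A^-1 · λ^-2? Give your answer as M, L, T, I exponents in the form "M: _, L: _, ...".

M: -6, L: -2, T: 4, I: 0

Collect each base-dimension exponent across the product:
  M: −2·(2) − 2·(1) − (0) − 2·(0) = -6
  L: −2·(-2) − 2·(1) − (2) − 2·(1) = -2
  T: −2·(-1) − 2·(1) − (0) − 2·(-2) = 4
  I: −2·(-2) − 2·(1) − (0) − 2·(1) = 0
So the dimensions are [M⁻⁶ L⁻² T⁴].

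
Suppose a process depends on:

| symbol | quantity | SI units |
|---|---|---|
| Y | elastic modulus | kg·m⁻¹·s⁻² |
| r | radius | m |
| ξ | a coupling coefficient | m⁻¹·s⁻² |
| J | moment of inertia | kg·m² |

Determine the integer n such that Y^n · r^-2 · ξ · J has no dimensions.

-1

Balance the M exponent: (1)·n from Y, plus −2·(0) + (0) + (1) = 1 from the rest, must sum to zero.
n + 1 = 0, so n = -1.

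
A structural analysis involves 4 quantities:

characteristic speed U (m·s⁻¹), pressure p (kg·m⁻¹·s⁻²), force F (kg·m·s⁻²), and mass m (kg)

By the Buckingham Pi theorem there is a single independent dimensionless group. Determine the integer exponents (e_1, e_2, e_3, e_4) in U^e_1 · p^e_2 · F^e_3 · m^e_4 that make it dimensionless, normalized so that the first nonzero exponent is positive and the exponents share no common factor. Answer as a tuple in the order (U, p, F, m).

(4, 1, -3, 2)

M: e_1·(0) + e_2·(1) + e_3·(1) + e_4·(1) = 0
L: e_1·(1) + e_2·(-1) + e_3·(1) + e_4·(0) = 0
T: e_1·(-1) + e_2·(-2) + e_3·(-2) + e_4·(0) = 0
Solving this homogeneous linear system for the smallest-integer solution (first nonzero entry positive) gives (4, 1, -3, 2).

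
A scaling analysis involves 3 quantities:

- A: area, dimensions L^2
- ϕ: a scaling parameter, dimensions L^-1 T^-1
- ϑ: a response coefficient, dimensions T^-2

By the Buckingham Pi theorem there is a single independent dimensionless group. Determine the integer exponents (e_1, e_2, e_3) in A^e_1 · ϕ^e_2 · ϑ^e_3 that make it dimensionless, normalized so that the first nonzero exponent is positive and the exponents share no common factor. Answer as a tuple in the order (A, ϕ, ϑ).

L: e_1·(2) + e_2·(-1) + e_3·(0) = 0
T: e_1·(0) + e_2·(-1) + e_3·(-2) = 0
Solving this homogeneous linear system for the smallest-integer solution (first nonzero entry positive) gives (1, 2, -1).

(1, 2, -1)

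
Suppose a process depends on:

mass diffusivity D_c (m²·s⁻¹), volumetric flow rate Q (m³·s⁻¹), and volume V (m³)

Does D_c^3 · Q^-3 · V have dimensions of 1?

yes

Sum the exponent of each base dimension across the product:
  L: 3·[D_c]_L − 3·[Q]_L + [V]_L = 3·(2) − 3·(3) + (3) = 0
  T: 3·[D_c]_T − 3·[Q]_T + [V]_T = 3·(-1) − 3·(-1) + (0) = 0
All base exponents vanish — dimensionless.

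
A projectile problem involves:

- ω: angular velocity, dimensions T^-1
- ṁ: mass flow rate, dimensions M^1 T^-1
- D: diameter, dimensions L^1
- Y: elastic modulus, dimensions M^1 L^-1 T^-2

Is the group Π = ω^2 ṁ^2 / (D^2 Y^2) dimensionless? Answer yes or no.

Sum the exponent of each base dimension across the product:
  M: 2·[ω]_M + 2·[ṁ]_M − 2·[D]_M − 2·[Y]_M = 2·(0) + 2·(1) − 2·(0) − 2·(1) = 0
  L: 2·[ω]_L + 2·[ṁ]_L − 2·[D]_L − 2·[Y]_L = 2·(0) + 2·(0) − 2·(1) − 2·(-1) = 0
  T: 2·[ω]_T + 2·[ṁ]_T − 2·[D]_T − 2·[Y]_T = 2·(-1) + 2·(-1) − 2·(0) − 2·(-2) = 0
All base exponents vanish — dimensionless.

yes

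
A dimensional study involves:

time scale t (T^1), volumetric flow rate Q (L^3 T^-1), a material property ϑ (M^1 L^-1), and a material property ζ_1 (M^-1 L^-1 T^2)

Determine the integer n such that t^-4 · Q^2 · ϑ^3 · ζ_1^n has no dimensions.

3

Balance the M exponent: (-1)·n from ζ_1, plus −4·(0) + 2·(0) + 3·(1) = 3 from the rest, must sum to zero.
−n + 3 = 0, so n = 3.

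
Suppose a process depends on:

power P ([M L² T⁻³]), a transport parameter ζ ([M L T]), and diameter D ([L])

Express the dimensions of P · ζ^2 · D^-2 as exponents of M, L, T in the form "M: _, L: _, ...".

M: 3, L: 2, T: -1

Collect each base-dimension exponent across the product:
  M: (1) + 2·(1) − 2·(0) = 3
  L: (2) + 2·(1) − 2·(1) = 2
  T: (-3) + 2·(1) − 2·(0) = -1
So the dimensions are [M³ L² T⁻¹].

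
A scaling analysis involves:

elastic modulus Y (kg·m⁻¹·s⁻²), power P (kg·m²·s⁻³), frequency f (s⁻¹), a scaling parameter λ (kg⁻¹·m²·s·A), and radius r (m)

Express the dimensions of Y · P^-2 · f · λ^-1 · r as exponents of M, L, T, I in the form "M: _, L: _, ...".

M: 0, L: -6, T: 2, I: -1

Collect each base-dimension exponent across the product:
  M: (1) − 2·(1) + (0) − (-1) + (0) = 0
  L: (-1) − 2·(2) + (0) − (2) + (1) = -6
  T: (-2) − 2·(-3) + (-1) − (1) + (0) = 2
  I: (0) − 2·(0) + (0) − (1) + (0) = -1
So the dimensions are [L⁻⁶ T² I⁻¹].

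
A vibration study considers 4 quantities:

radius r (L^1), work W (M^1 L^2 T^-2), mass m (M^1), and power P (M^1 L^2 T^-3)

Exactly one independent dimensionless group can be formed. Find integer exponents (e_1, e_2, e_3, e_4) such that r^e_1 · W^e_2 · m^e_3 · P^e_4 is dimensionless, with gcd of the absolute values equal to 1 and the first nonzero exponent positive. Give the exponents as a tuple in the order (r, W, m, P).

(2, -3, 1, 2)

M: e_1·(0) + e_2·(1) + e_3·(1) + e_4·(1) = 0
L: e_1·(1) + e_2·(2) + e_3·(0) + e_4·(2) = 0
T: e_1·(0) + e_2·(-2) + e_3·(0) + e_4·(-3) = 0
Solving this homogeneous linear system for the smallest-integer solution (first nonzero entry positive) gives (2, -3, 1, 2).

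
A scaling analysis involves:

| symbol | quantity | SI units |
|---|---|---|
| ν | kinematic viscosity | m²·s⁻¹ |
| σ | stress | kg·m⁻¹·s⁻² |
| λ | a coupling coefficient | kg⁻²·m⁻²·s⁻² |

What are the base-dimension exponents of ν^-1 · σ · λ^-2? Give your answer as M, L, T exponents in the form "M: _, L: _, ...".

M: 5, L: 1, T: 3

Collect each base-dimension exponent across the product:
  M: −(0) + (1) − 2·(-2) = 5
  L: −(2) + (-1) − 2·(-2) = 1
  T: −(-1) + (-2) − 2·(-2) = 3
So the dimensions are [M⁵ L T³].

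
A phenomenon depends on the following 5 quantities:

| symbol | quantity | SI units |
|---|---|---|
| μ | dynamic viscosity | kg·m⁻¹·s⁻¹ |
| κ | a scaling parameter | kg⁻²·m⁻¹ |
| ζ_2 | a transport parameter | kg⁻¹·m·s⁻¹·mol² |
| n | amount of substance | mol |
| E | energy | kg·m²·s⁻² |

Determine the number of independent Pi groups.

There are 5 variables and 4 base dimensions (M, L, T, N).
The dimension matrix has rank 4.
Independent dimensionless groups: 5 − 4 = 1.

1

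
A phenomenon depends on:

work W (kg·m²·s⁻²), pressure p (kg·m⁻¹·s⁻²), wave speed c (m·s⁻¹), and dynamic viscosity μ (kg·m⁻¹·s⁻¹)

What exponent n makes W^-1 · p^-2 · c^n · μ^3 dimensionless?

3

Balance the L exponent: (1)·n from c, plus −(2) − 2·(-1) + 3·(-1) = -3 from the rest, must sum to zero.
n − 3 = 0, so n = 3.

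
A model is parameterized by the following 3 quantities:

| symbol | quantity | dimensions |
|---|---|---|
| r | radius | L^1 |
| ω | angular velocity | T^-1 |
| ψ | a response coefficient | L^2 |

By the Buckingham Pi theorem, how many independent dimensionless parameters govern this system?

There are 3 variables and 2 base dimensions (L, T).
The dimension matrix has rank 2.
Independent dimensionless groups: 3 − 2 = 1.

1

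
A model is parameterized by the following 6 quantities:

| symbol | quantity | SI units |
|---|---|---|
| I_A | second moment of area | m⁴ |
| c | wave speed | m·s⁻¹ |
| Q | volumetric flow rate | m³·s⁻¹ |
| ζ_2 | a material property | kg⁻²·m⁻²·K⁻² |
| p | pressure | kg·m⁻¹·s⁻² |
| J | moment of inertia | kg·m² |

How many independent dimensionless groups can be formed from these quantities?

2

There are 6 variables and 4 base dimensions (M, L, T, Θ).
The dimension matrix has rank 4.
Independent dimensionless groups: 6 − 4 = 2.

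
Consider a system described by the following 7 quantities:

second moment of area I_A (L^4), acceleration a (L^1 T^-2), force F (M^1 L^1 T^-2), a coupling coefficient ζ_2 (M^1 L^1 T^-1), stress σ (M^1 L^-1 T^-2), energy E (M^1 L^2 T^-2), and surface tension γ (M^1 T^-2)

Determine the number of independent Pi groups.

There are 7 variables and 3 base dimensions (M, L, T).
The dimension matrix has rank 3.
Independent dimensionless groups: 7 − 3 = 4.

4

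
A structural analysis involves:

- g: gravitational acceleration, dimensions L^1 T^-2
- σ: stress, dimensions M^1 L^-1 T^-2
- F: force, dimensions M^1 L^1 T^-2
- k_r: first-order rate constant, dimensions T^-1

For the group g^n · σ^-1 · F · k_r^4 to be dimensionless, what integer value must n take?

-2

Balance the L exponent: (1)·n from g, plus −(-1) + (1) + 4·(0) = 2 from the rest, must sum to zero.
n + 2 = 0, so n = -2.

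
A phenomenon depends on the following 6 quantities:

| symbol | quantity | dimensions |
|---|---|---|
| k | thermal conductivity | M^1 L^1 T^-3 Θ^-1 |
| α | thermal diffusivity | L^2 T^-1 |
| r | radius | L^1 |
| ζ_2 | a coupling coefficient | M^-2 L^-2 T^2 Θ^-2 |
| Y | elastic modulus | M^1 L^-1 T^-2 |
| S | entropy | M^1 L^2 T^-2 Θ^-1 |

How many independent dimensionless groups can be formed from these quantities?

2

There are 6 variables and 4 base dimensions (M, L, T, Θ).
The dimension matrix has rank 4.
Independent dimensionless groups: 6 − 4 = 2.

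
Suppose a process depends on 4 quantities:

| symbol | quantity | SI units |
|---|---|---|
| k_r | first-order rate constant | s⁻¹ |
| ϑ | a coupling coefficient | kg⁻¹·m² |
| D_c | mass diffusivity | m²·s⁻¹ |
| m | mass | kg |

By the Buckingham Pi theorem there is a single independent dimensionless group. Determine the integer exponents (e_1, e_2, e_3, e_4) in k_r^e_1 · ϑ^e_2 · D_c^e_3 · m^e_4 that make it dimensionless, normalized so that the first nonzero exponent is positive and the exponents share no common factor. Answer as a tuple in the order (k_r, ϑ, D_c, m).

(1, 1, -1, 1)

M: e_1·(0) + e_2·(-1) + e_3·(0) + e_4·(1) = 0
L: e_1·(0) + e_2·(2) + e_3·(2) + e_4·(0) = 0
T: e_1·(-1) + e_2·(0) + e_3·(-1) + e_4·(0) = 0
Solving this homogeneous linear system for the smallest-integer solution (first nonzero entry positive) gives (1, 1, -1, 1).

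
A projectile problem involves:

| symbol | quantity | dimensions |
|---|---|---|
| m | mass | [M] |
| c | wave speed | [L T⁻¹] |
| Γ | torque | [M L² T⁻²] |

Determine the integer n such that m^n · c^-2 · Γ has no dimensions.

-1

Balance the M exponent: (1)·n from m, plus −2·(0) + (1) = 1 from the rest, must sum to zero.
n + 1 = 0, so n = -1.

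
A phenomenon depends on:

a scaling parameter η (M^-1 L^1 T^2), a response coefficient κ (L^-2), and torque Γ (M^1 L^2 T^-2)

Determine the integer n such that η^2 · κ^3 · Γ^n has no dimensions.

Balance the M exponent: (1)·n from Γ, plus 2·(-1) + 3·(0) = -2 from the rest, must sum to zero.
n − 2 = 0, so n = 2.

2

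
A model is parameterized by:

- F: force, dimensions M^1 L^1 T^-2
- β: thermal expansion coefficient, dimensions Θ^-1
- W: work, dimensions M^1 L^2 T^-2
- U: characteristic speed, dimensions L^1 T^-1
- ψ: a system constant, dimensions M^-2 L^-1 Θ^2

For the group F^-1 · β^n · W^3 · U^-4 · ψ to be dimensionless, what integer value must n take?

2

Balance the Θ exponent: (-1)·n from β, plus −(0) + 3·(0) − 4·(0) + (2) = 2 from the rest, must sum to zero.
−n + 2 = 0, so n = 2.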